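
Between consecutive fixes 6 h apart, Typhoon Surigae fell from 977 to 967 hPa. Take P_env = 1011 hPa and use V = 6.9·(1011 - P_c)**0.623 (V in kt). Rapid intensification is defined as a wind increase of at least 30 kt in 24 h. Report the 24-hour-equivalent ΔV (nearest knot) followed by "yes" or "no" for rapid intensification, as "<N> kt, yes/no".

43 kt, yes

V₁: ΔP = 34, V ≈ 6.9 × 34^0.623 ≈ 62.08 kt.
V₂: ΔP = 44, V ≈ 6.9 × 44^0.623 ≈ 72.90 kt.
ΔV over 6 h = 10.82 kt → 24 h equivalent = 10.82 × 24/6 ≈ 43.28 kt.
43 kt ≥ 30 kt ⇒ rapid intensification.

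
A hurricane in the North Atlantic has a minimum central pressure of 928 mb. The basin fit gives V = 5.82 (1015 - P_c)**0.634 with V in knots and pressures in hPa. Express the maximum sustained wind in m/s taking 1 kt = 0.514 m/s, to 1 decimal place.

ΔP = 1015 − 928 = 87 mb.
V ≈ 5.82 × 87^0.634 = 5.82 × 16.969 ≈ 98.759 kt.
98.759 × 0.514 ≈ 50.76 m/s → 50.8 m/s.

50.8 m/s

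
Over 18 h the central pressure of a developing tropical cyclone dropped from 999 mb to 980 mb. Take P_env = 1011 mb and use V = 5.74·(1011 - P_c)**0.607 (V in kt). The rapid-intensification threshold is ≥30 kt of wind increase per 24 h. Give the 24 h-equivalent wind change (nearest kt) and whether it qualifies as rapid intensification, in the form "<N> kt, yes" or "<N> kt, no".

V₁: ΔP = 12, V ≈ 5.74 × 12^0.607 ≈ 25.94 kt.
V₂: ΔP = 31, V ≈ 5.74 × 31^0.607 ≈ 46.15 kt.
ΔV over 18 h = 20.21 kt → 24 h equivalent = 20.21 × 24/18 ≈ 26.95 kt.
27 kt < 30 kt ⇒ not rapid intensification.

27 kt, no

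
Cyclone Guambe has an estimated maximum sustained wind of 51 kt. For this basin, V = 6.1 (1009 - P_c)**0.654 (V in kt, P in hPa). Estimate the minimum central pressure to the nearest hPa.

983 hPa

ΔP = (V / 6.1)^(1/0.654) = (51/6.1)^1.529.
51/6.1 = 8.361; 8.361^1.529 ≈ 25.71 hPa.
P_c = 1009 − 25.71 = 983.29 ≈ 983 hPa.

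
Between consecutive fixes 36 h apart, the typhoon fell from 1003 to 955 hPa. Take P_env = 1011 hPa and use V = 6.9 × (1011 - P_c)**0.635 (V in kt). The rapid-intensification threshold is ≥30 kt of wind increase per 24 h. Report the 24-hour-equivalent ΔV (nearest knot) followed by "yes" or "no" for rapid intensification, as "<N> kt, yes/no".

42 kt, yes

V₁: ΔP = 8, V ≈ 6.9 × 8^0.635 ≈ 25.84 kt.
V₂: ΔP = 56, V ≈ 6.9 × 56^0.635 ≈ 88.91 kt.
ΔV over 36 h = 63.07 kt → 24 h equivalent = 63.07 × 24/36 ≈ 42.05 kt.
42 kt ≥ 30 kt ⇒ rapid intensification.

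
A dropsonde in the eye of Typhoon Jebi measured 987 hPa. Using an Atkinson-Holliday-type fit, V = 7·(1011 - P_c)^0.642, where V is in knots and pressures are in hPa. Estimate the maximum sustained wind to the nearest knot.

54 kt

ΔP = 1011 − 987 = 24 hPa.
24^0.642 ≈ 7.693.
V ≈ 7 × 7.693 ≈ 53.9 kt.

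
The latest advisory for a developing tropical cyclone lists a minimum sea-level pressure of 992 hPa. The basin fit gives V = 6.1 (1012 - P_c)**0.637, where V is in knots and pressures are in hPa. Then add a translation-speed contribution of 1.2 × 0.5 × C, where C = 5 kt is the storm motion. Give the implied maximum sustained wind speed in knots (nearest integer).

ΔP = 1012 − 992 = 20 hPa.
20^0.637 ≈ 6.741.
V ≈ 6.1 × 6.741 ≈ 41.1 kt.
Translation term: 1.2 × 0.5 × 5 = 3 kt.
Corrected V ≈ 44.1 kt → 44 kt.

44 kt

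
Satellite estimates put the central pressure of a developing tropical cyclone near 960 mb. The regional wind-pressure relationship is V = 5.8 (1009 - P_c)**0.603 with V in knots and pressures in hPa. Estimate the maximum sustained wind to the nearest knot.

61 kt

ΔP = 1009 − 960 = 49 mb.
49^0.603 ≈ 10.452.
V ≈ 5.8 × 10.452 ≈ 60.6 kt.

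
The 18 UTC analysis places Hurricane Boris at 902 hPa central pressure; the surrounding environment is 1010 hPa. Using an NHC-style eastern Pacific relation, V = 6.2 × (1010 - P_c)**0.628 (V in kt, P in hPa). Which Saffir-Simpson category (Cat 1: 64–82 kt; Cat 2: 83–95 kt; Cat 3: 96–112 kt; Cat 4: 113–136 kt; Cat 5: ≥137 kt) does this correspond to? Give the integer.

4

ΔP = 1010 − 902 = 108 hPa.
V ≈ 6.2 × 108^0.628 = 6.2 × 18.92 ≈ 117 kt.
117 kt falls in the Category 4 band.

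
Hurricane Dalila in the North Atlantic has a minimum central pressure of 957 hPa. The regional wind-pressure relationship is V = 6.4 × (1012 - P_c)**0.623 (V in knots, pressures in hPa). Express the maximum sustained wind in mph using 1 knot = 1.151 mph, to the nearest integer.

89 mph

ΔP = 1012 − 957 = 55 hPa.
V ≈ 6.4 × 55^0.623 = 6.4 × 12.141 ≈ 77.701 kt.
77.701 × 1.151 ≈ 89.43 mph → 89 mph.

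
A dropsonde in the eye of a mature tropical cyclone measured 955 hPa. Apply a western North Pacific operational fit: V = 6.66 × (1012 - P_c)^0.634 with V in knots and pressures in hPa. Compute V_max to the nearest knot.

ΔP = 1012 − 955 = 57 hPa.
57^0.634 ≈ 12.979.
V ≈ 6.66 × 12.979 ≈ 86.4 kt.

86 kt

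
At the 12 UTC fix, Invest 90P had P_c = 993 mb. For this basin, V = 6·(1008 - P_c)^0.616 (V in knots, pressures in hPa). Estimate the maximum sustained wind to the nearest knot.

32 kt

ΔP = 1008 − 993 = 15 mb.
15^0.616 ≈ 5.302.
V ≈ 6 × 5.302 ≈ 31.8 kt.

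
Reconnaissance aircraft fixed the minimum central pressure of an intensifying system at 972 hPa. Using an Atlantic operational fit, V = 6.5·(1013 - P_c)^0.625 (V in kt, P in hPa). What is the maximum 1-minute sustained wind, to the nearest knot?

ΔP = 1013 − 972 = 41 hPa.
41^0.625 ≈ 10.186.
V ≈ 6.5 × 10.186 ≈ 66.2 kt.

66 kt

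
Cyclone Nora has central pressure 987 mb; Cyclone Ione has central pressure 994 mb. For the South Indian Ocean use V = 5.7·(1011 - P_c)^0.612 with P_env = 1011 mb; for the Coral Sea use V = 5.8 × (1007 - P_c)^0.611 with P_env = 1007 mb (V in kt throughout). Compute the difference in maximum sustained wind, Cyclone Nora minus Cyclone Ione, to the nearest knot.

Cyclone Nora: ΔP = 24; V ≈ 5.7 × 24^0.612 ≈ 39.86 kt.
Cyclone Ione: ΔP = 13; V ≈ 5.8 × 13^0.611 ≈ 27.80 kt.
Difference ≈ 39.86 − 27.80 = 12.06 → 12 kt.

12 kt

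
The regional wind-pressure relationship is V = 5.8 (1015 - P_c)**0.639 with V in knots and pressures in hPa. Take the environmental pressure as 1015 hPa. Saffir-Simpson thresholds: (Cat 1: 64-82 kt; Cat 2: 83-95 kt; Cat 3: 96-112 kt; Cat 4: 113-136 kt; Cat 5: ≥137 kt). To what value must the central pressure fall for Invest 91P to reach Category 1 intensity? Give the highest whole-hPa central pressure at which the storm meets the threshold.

972 hPa

Category 1 begins at V = 64 kt.
Required ΔP = (64/5.8)^(1/0.639) = 11.034^1.565 ≈ 42.84 hPa.
P_c ≤ 1015 − 42.84 = 972.16, so the highest integer P_c is 972 hPa.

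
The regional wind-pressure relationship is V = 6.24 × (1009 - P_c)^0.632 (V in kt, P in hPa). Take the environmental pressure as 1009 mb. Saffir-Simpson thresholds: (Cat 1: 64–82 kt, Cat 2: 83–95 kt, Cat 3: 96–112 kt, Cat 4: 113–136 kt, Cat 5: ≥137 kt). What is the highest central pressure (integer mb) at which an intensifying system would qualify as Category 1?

969 mb

Category 1 begins at V = 64 kt.
Required ΔP = (64/6.24)^(1/0.632) = 10.256^1.582 ≈ 39.78 mb.
P_c ≤ 1009 − 39.78 = 969.22, so the highest integer P_c is 969 mb.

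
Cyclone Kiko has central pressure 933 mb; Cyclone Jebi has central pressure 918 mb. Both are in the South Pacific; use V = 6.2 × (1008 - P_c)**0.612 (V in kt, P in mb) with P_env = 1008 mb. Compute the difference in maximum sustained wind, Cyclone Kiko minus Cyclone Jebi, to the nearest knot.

-10 kt

Cyclone Kiko: ΔP = 75; V ≈ 6.2 × 75^0.612 ≈ 87.08 kt.
Cyclone Jebi: ΔP = 90; V ≈ 6.2 × 90^0.612 ≈ 97.36 kt.
Difference ≈ 87.08 − 97.36 = -10.28 → -10 kt.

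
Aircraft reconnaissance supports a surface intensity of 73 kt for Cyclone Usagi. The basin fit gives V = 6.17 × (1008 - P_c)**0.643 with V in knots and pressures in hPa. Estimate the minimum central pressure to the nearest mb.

961 mb

ΔP = (V / 6.17)^(1/0.643) = (73/6.17)^1.555.
73/6.17 = 11.831; 11.831^1.555 ≈ 46.64 mb.
P_c = 1008 − 46.64 = 961.36 ≈ 961 mb.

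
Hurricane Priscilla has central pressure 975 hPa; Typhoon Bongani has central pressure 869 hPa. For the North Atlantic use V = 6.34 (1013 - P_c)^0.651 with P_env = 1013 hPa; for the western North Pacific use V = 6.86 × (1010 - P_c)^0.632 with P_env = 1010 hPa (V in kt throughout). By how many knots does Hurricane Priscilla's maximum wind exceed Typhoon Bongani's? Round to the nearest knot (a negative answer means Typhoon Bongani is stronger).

-89 kt

Hurricane Priscilla: ΔP = 38; V ≈ 6.34 × 38^0.651 ≈ 67.69 kt.
Typhoon Bongani: ΔP = 141; V ≈ 6.86 × 141^0.632 ≈ 156.54 kt.
Difference ≈ 67.69 − 156.54 = -88.85 → -89 kt.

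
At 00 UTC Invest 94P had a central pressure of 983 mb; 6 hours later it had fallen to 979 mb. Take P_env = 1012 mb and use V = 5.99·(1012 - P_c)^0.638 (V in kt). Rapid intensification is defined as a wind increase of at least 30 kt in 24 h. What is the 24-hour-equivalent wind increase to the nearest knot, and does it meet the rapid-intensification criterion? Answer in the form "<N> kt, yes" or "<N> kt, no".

18 kt, no

V₁: ΔP = 29, V ≈ 5.99 × 29^0.638 ≈ 51.34 kt.
V₂: ΔP = 33, V ≈ 5.99 × 33^0.638 ≈ 55.75 kt.
ΔV over 6 h = 4.41 kt → 24 h equivalent = 4.41 × 24/6 ≈ 17.64 kt.
18 kt < 30 kt ⇒ not rapid intensification.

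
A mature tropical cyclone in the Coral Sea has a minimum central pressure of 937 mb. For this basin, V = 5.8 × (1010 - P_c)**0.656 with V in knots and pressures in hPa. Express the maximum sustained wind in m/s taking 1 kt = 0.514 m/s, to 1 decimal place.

ΔP = 1010 − 937 = 73 mb.
V ≈ 5.8 × 73^0.656 = 5.8 × 16.686 ≈ 96.776 kt.
96.776 × 0.514 ≈ 49.74 m/s → 49.7 m/s.

49.7 m/s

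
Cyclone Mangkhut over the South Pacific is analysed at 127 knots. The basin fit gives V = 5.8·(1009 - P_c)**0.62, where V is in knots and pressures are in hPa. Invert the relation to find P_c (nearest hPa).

ΔP = (V / 5.8)^(1/0.62) = (127/5.8)^1.613.
127/5.8 = 21.897; 21.897^1.613 ≈ 145.18 hPa.
P_c = 1009 − 145.18 = 863.82 ≈ 864 hPa.

864 hPa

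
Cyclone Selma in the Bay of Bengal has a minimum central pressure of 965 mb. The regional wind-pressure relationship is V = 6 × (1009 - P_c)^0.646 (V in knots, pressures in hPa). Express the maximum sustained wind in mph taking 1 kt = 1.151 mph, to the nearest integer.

80 mph

ΔP = 1009 − 965 = 44 mb.
V ≈ 6 × 44^0.646 = 6 × 11.526 ≈ 69.155 kt.
69.155 × 1.151 ≈ 79.60 mph → 80 mph.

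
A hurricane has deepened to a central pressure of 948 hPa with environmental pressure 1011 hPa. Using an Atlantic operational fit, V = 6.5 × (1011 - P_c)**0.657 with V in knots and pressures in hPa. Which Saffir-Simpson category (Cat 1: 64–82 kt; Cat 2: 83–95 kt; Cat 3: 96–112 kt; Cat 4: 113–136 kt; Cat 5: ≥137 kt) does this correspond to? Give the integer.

ΔP = 1011 − 948 = 63 hPa.
V ≈ 6.5 × 63^0.657 = 6.5 × 15.21 ≈ 99 kt.
99 kt falls in the Category 3 band.

3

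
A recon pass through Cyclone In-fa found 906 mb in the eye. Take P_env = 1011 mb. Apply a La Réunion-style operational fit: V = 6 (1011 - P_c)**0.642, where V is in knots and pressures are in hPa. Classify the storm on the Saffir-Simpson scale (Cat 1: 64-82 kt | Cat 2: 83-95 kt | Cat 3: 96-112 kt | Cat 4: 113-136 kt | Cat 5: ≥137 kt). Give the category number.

4

ΔP = 1011 − 906 = 105 mb.
V ≈ 6 × 105^0.642 = 6 × 19.84 ≈ 119 kt.
119 kt falls in the Category 4 band.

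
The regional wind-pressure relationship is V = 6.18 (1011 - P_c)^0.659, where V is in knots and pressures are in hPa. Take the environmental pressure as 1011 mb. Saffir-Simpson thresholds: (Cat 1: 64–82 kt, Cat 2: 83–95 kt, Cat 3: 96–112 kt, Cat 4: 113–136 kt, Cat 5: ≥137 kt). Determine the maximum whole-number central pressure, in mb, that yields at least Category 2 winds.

959 mb

Category 2 begins at V = 83 kt.
Required ΔP = (83/6.18)^(1/0.659) = 13.430^1.517 ≈ 51.50 mb.
P_c ≤ 1011 − 51.50 = 959.50, so the highest integer P_c is 959 mb.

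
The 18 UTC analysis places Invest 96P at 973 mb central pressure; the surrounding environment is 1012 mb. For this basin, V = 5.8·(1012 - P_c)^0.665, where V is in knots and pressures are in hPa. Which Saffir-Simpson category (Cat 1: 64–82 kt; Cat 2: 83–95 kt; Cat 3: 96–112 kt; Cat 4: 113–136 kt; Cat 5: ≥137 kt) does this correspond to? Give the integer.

1

ΔP = 1012 − 973 = 39 mb.
V ≈ 5.8 × 39^0.665 = 5.8 × 11.43 ≈ 66 kt.
66 kt falls in the Category 1 band.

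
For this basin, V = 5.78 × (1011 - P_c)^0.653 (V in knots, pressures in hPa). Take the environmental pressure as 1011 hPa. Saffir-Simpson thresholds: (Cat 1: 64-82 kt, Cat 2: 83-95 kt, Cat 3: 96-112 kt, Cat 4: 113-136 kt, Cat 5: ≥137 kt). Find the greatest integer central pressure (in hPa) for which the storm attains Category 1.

971 hPa

Category 1 begins at V = 64 kt.
Required ΔP = (64/5.78)^(1/0.653) = 11.073^1.531 ≈ 39.73 hPa.
P_c ≤ 1011 − 39.73 = 971.27, so the highest integer P_c is 971 hPa.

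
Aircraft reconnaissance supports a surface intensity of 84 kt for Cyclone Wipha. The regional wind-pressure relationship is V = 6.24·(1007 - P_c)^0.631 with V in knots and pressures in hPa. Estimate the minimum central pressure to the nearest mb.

ΔP = (V / 6.24)^(1/0.631) = (84/6.24)^1.585.
84/6.24 = 13.462; 13.462^1.585 ≈ 61.57 mb.
P_c = 1007 − 61.57 = 945.43 ≈ 945 mb.

945 mb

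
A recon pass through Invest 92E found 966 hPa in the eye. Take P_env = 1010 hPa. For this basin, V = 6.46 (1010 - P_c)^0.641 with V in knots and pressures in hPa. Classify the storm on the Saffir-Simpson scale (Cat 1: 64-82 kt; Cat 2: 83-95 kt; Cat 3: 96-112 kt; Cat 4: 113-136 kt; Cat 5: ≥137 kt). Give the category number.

ΔP = 1010 − 966 = 44 hPa.
V ≈ 6.46 × 44^0.641 = 6.46 × 11.31 ≈ 73 kt.
73 kt falls in the Category 1 band.

1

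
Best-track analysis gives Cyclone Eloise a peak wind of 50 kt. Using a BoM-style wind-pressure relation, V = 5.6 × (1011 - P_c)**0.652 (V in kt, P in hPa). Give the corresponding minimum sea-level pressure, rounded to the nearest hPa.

982 hPa

ΔP = (V / 5.6)^(1/0.652) = (50/5.6)^1.534.
50/5.6 = 8.929; 8.929^1.534 ≈ 28.72 hPa.
P_c = 1011 − 28.72 = 982.28 ≈ 982 hPa.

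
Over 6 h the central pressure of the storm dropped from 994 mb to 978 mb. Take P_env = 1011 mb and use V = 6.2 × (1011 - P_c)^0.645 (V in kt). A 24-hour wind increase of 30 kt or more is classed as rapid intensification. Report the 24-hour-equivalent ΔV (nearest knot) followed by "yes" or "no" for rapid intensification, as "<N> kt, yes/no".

82 kt, yes

V₁: ΔP = 17, V ≈ 6.2 × 17^0.645 ≈ 38.55 kt.
V₂: ΔP = 33, V ≈ 6.2 × 33^0.645 ≈ 59.13 kt.
ΔV over 6 h = 20.58 kt → 24 h equivalent = 20.58 × 24/6 ≈ 82.32 kt.
82 kt ≥ 30 kt ⇒ rapid intensification.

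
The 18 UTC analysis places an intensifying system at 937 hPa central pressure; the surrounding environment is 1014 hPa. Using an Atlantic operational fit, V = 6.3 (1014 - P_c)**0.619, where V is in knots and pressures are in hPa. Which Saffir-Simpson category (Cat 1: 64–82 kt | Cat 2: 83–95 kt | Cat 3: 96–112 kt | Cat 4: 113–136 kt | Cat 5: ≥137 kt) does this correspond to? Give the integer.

2

ΔP = 1014 − 937 = 77 hPa.
V ≈ 6.3 × 77^0.619 = 6.3 × 14.71 ≈ 93 kt.
93 kt falls in the Category 2 band.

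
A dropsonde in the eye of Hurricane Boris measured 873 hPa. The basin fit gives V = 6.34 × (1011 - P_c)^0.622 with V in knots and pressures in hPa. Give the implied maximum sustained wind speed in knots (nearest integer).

136 kt

ΔP = 1011 − 873 = 138 hPa.
138^0.622 ≈ 21.429.
V ≈ 6.34 × 21.429 ≈ 135.9 kt.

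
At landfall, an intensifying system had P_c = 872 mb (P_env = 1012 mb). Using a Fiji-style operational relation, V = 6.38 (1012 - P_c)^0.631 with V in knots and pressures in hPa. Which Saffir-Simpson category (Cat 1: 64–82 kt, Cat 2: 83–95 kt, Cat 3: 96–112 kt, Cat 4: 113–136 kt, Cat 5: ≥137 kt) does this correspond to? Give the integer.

5

ΔP = 1012 − 872 = 140 mb.
V ≈ 6.38 × 140^0.631 = 6.38 × 22.61 ≈ 144 kt.
144 kt falls in the Category 5 band.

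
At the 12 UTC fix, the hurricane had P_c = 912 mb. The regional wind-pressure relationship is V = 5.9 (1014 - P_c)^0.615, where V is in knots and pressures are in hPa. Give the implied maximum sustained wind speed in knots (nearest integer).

ΔP = 1014 − 912 = 102 mb.
102^0.615 ≈ 17.191.
V ≈ 5.9 × 17.191 ≈ 101.4 kt.

101 kt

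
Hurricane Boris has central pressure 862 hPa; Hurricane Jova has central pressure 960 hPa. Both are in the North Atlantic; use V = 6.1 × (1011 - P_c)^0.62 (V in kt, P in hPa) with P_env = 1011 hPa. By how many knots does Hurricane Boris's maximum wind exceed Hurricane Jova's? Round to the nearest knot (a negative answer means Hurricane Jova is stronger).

66 kt

Hurricane Boris: ΔP = 149; V ≈ 6.1 × 149^0.62 ≈ 135.74 kt.
Hurricane Jova: ΔP = 51; V ≈ 6.1 × 51^0.62 ≈ 69.83 kt.
Difference ≈ 135.74 − 69.83 = 65.91 → 66 kt.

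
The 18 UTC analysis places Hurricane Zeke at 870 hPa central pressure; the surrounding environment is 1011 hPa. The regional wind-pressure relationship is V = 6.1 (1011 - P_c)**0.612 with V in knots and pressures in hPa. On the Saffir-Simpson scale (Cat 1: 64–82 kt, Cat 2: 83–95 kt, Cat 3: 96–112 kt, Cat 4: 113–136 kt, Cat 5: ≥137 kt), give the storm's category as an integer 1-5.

4

ΔP = 1011 − 870 = 141 hPa.
V ≈ 6.1 × 141^0.612 = 6.1 × 20.67 ≈ 126 kt.
126 kt falls in the Category 4 band.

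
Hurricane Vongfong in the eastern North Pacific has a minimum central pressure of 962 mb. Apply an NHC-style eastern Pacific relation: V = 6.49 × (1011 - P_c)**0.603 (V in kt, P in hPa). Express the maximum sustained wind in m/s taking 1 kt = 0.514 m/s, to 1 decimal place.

ΔP = 1011 − 962 = 49 mb.
V ≈ 6.49 × 49^0.603 = 6.49 × 10.452 ≈ 67.832 kt.
67.832 × 0.514 ≈ 34.87 m/s → 34.9 m/s.

34.9 m/s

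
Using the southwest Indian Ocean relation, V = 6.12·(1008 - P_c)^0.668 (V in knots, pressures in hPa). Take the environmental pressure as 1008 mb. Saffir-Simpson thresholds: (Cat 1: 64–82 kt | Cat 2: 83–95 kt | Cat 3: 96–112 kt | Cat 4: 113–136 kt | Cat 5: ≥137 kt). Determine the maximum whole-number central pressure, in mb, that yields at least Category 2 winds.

Category 2 begins at V = 83 kt.
Required ΔP = (83/6.12)^(1/0.668) = 13.562^1.497 ≈ 49.56 mb.
P_c ≤ 1008 − 49.56 = 958.44, so the highest integer P_c is 958 mb.

958 mb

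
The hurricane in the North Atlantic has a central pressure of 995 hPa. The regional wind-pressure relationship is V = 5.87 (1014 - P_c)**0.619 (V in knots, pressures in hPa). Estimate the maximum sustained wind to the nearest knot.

36 kt

ΔP = 1014 − 995 = 19 hPa.
19^0.619 ≈ 6.188.
V ≈ 5.87 × 6.188 ≈ 36.3 kt.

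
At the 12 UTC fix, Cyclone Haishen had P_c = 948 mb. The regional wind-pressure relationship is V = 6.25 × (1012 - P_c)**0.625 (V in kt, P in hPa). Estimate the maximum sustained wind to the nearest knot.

84 kt

ΔP = 1012 − 948 = 64 mb.
64^0.625 ≈ 13.454.
V ≈ 6.25 × 13.454 ≈ 84.1 kt.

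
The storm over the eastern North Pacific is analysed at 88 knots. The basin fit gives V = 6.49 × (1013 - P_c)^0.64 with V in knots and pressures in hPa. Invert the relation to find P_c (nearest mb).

954 mb

ΔP = (V / 6.49)^(1/0.64) = (88/6.49)^1.562.
88/6.49 = 13.559; 13.559^1.562 ≈ 58.77 mb.
P_c = 1013 − 58.77 = 954.23 ≈ 954 mb.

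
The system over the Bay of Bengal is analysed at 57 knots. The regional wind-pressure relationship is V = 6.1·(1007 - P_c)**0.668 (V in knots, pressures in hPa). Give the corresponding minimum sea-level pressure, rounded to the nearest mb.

ΔP = (V / 6.1)^(1/0.668) = (57/6.1)^1.497.
57/6.1 = 9.344; 9.344^1.497 ≈ 28.37 mb.
P_c = 1007 − 28.37 = 978.63 ≈ 979 mb.

979 mb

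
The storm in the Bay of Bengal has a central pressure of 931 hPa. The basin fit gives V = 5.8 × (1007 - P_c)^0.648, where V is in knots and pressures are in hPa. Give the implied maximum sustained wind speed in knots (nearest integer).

ΔP = 1007 − 931 = 76 hPa.
76^0.648 ≈ 16.549.
V ≈ 5.8 × 16.549 ≈ 96.0 kt.

96 kt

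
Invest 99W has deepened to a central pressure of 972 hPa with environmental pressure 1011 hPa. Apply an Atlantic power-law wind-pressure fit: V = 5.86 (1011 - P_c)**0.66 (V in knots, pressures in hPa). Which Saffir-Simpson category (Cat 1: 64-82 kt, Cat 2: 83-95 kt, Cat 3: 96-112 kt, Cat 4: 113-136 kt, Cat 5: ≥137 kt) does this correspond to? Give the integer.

ΔP = 1011 − 972 = 39 hPa.
V ≈ 5.86 × 39^0.66 = 5.86 × 11.22 ≈ 66 kt.
66 kt falls in the Category 1 band.

1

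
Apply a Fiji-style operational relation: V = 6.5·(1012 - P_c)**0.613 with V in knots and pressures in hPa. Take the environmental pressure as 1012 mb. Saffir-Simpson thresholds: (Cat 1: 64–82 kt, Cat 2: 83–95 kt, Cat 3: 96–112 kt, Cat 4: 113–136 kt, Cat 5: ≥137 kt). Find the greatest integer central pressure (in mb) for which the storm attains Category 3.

931 mb

Category 3 begins at V = 96 kt.
Required ΔP = (96/6.5)^(1/0.613) = 14.769^1.631 ≈ 80.83 mb.
P_c ≤ 1012 − 80.83 = 931.17, so the highest integer P_c is 931 mb.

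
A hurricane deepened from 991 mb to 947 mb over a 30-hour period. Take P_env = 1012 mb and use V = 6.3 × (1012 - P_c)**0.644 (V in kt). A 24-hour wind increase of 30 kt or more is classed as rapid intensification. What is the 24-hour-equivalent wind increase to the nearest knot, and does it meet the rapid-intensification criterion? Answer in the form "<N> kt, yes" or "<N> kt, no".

38 kt, yes

V₁: ΔP = 21, V ≈ 6.3 × 21^0.644 ≈ 44.76 kt.
V₂: ΔP = 65, V ≈ 6.3 × 65^0.644 ≈ 92.65 kt.
ΔV over 30 h = 47.89 kt → 24 h equivalent = 47.89 × 24/30 ≈ 38.31 kt.
38 kt ≥ 30 kt ⇒ rapid intensification.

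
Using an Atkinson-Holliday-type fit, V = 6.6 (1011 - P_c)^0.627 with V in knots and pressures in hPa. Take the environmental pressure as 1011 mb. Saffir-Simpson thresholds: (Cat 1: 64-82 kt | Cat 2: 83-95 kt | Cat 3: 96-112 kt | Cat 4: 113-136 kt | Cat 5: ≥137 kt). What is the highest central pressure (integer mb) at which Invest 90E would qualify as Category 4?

918 mb

Category 4 begins at V = 113 kt.
Required ΔP = (113/6.6)^(1/0.627) = 17.121^1.595 ≈ 92.76 mb.
P_c ≤ 1011 − 92.76 = 918.24, so the highest integer P_c is 918 mb.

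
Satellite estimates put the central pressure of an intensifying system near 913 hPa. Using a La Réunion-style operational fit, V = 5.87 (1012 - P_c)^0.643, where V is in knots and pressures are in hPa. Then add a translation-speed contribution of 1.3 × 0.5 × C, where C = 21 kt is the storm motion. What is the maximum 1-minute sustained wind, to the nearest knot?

ΔP = 1012 − 913 = 99 hPa.
99^0.643 ≈ 19.195.
V ≈ 5.87 × 19.195 ≈ 112.7 kt.
Translation term: 1.3 × 0.5 × 21 = 13.65 kt.
Corrected V ≈ 126.35 kt → 126 kt.

126 kt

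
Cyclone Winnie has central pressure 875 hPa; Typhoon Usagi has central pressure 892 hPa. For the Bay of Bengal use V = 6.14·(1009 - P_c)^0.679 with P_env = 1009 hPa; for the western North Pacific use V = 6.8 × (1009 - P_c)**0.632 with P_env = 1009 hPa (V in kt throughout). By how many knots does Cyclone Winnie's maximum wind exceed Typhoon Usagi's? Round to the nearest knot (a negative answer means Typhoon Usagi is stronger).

Cyclone Winnie: ΔP = 134; V ≈ 6.14 × 134^0.679 ≈ 170.79 kt.
Typhoon Usagi: ΔP = 117; V ≈ 6.8 × 117^0.632 ≈ 137.91 kt.
Difference ≈ 170.79 − 137.91 = 32.88 → 33 kt.

33 kt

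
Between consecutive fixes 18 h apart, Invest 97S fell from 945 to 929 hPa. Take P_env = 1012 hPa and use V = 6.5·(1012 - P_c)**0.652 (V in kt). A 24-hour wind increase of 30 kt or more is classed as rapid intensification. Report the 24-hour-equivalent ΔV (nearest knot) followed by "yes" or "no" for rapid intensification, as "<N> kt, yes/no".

V₁: ΔP = 67, V ≈ 6.5 × 67^0.652 ≈ 100.81 kt.
V₂: ΔP = 83, V ≈ 6.5 × 83^0.652 ≈ 115.92 kt.
ΔV over 18 h = 15.11 kt → 24 h equivalent = 15.11 × 24/18 ≈ 20.15 kt.
20 kt < 30 kt ⇒ not rapid intensification.

20 kt, no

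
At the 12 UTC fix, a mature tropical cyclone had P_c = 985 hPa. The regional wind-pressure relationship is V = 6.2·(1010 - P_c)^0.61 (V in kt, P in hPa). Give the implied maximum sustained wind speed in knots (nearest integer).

44 kt

ΔP = 1010 − 985 = 25 hPa.
25^0.61 ≈ 7.124.
V ≈ 6.2 × 7.124 ≈ 44.2 kt.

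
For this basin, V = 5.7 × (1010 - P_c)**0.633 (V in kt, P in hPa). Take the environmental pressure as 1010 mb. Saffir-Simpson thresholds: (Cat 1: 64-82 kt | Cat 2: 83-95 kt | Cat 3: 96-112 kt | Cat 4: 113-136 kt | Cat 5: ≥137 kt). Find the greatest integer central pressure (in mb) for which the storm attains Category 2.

Category 2 begins at V = 83 kt.
Required ΔP = (83/5.7)^(1/0.633) = 14.561^1.580 ≈ 68.80 mb.
P_c ≤ 1010 − 68.80 = 941.20, so the highest integer P_c is 941 mb.

941 mb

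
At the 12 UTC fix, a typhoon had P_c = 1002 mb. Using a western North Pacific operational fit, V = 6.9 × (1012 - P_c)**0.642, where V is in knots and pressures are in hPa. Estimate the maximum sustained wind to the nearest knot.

ΔP = 1012 − 1002 = 10 mb.
10^0.642 ≈ 4.385.
V ≈ 6.9 × 4.385 ≈ 30.3 kt.

30 kt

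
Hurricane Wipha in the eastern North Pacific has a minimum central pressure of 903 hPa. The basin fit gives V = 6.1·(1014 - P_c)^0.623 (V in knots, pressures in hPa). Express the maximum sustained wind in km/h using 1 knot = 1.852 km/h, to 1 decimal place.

212.4 km/h

ΔP = 1014 − 903 = 111 hPa.
V ≈ 6.1 × 111^0.623 = 6.1 × 18.803 ≈ 114.701 kt.
114.701 × 1.852 ≈ 212.43 km/h → 212.4 km/h.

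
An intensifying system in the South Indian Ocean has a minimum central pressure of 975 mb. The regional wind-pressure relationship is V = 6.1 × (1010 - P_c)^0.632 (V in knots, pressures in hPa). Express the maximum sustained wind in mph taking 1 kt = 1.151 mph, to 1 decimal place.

ΔP = 1010 − 975 = 35 mb.
V ≈ 6.1 × 35^0.632 = 6.1 × 9.459 ≈ 57.701 kt.
57.701 × 1.151 ≈ 66.41 mph → 66.4 mph.

66.4 mph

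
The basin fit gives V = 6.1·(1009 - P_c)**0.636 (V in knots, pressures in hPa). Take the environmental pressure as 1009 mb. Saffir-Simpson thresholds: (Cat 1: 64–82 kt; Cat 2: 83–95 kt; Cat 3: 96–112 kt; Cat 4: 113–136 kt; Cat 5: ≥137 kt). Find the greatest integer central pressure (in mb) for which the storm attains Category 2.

948 mb

Category 2 begins at V = 83 kt.
Required ΔP = (83/6.1)^(1/0.636) = 13.607^1.572 ≈ 60.62 mb.
P_c ≤ 1009 − 60.62 = 948.38, so the highest integer P_c is 948 mb.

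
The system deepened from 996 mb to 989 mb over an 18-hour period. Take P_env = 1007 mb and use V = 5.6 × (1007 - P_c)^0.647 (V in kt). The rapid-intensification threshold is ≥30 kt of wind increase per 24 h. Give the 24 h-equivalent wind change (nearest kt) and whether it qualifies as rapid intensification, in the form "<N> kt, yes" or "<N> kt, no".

13 kt, no

V₁: ΔP = 11, V ≈ 5.6 × 11^0.647 ≈ 26.42 kt.
V₂: ΔP = 18, V ≈ 5.6 × 18^0.647 ≈ 36.34 kt.
ΔV over 18 h = 9.92 kt → 24 h equivalent = 9.92 × 24/18 ≈ 13.23 kt.
13 kt < 30 kt ⇒ not rapid intensification.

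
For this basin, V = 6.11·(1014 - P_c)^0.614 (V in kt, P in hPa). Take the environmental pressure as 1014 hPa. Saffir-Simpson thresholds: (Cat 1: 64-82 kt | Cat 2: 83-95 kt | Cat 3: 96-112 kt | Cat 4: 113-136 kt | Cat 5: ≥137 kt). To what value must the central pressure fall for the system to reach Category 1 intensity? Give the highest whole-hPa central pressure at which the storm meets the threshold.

968 hPa

Category 1 begins at V = 64 kt.
Required ΔP = (64/6.11)^(1/0.614) = 10.475^1.629 ≈ 45.86 hPa.
P_c ≤ 1014 − 45.86 = 968.14, so the highest integer P_c is 968 hPa.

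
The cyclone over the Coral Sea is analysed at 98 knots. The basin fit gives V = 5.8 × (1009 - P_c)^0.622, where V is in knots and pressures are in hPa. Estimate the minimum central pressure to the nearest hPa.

915 hPa

ΔP = (V / 5.8)^(1/0.622) = (98/5.8)^1.608.
98/5.8 = 16.897; 16.897^1.608 ≈ 94.18 hPa.
P_c = 1009 − 94.18 = 914.82 ≈ 915 hPa.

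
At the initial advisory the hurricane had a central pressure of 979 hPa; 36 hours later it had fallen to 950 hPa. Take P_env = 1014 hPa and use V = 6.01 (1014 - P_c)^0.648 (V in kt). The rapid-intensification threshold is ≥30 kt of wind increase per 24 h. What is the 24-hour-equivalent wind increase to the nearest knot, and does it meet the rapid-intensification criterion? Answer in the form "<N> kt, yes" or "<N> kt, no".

19 kt, no

V₁: ΔP = 35, V ≈ 6.01 × 35^0.648 ≈ 60.18 kt.
V₂: ΔP = 64, V ≈ 6.01 × 64^0.648 ≈ 88.98 kt.
ΔV over 36 h = 28.80 kt → 24 h equivalent = 28.80 × 24/36 ≈ 19.20 kt.
19 kt < 30 kt ⇒ not rapid intensification.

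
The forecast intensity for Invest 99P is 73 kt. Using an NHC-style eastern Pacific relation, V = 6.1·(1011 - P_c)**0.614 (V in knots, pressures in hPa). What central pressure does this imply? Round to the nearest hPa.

ΔP = (V / 6.1)^(1/0.614) = (73/6.1)^1.629.
73/6.1 = 11.967; 11.967^1.629 ≈ 56.98 hPa.
P_c = 1011 − 56.98 = 954.02 ≈ 954 hPa.

954 hPa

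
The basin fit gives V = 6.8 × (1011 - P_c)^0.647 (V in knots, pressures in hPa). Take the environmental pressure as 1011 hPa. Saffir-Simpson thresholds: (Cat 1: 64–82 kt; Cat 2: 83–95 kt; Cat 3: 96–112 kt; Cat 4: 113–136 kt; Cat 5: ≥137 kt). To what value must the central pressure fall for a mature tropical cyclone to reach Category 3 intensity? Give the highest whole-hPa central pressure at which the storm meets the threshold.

951 hPa

Category 3 begins at V = 96 kt.
Required ΔP = (96/6.8)^(1/0.647) = 14.118^1.546 ≈ 59.85 hPa.
P_c ≤ 1011 − 59.85 = 951.15, so the highest integer P_c is 951 hPa.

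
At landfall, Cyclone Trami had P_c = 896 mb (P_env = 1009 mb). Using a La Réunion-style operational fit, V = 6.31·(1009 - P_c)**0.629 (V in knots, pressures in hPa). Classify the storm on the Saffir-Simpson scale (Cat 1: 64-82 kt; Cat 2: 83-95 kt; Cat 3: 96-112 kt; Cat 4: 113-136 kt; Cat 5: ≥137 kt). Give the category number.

4

ΔP = 1009 − 896 = 113 mb.
V ≈ 6.31 × 113^0.629 = 6.31 × 19.56 ≈ 123 kt.
123 kt falls in the Category 4 band.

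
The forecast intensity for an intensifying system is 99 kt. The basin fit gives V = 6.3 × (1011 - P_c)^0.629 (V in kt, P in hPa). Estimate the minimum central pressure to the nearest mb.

931 mb

ΔP = (V / 6.3)^(1/0.629) = (99/6.3)^1.590.
99/6.3 = 15.714; 15.714^1.590 ≈ 79.78 mb.
P_c = 1011 − 79.78 = 931.22 ≈ 931 mb.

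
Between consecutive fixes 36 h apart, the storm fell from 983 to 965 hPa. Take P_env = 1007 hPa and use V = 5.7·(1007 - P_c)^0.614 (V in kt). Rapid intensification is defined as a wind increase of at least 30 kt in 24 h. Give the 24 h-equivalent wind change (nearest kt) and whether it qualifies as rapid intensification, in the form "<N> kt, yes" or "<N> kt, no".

V₁: ΔP = 24, V ≈ 5.7 × 24^0.614 ≈ 40.12 kt.
V₂: ΔP = 42, V ≈ 5.7 × 42^0.614 ≈ 56.57 kt.
ΔV over 36 h = 16.45 kt → 24 h equivalent = 16.45 × 24/36 ≈ 10.97 kt.
11 kt < 30 kt ⇒ not rapid intensification.

11 kt, no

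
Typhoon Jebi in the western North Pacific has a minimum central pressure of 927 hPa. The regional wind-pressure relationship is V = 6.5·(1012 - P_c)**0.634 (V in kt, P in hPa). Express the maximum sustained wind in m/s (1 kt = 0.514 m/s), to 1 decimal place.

55.9 m/s

ΔP = 1012 − 927 = 85 hPa.
V ≈ 6.5 × 85^0.634 = 6.5 × 16.721 ≈ 108.684 kt.
108.684 × 0.514 ≈ 55.86 m/s → 55.9 m/s.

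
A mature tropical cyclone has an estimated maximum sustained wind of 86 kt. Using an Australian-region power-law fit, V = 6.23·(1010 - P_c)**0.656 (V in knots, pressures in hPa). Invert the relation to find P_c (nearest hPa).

955 hPa

ΔP = (V / 6.23)^(1/0.656) = (86/6.23)^1.524.
86/6.23 = 13.804; 13.804^1.524 ≈ 54.68 hPa.
P_c = 1010 − 54.68 = 955.32 ≈ 955 hPa.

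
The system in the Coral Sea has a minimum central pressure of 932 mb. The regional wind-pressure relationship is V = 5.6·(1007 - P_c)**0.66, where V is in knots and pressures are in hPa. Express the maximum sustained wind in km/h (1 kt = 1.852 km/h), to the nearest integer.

179 km/h

ΔP = 1007 − 932 = 75 mb.
V ≈ 5.6 × 75^0.66 = 5.6 × 17.280 ≈ 96.767 kt.
96.767 × 1.852 ≈ 179.21 km/h → 179 km/h.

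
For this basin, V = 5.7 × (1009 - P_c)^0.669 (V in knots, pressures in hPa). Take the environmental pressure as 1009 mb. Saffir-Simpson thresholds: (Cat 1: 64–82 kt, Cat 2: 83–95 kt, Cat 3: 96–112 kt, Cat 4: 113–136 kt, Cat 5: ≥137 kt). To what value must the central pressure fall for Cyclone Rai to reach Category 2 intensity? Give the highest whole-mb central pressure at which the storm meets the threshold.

Category 2 begins at V = 83 kt.
Required ΔP = (83/5.7)^(1/0.669) = 14.561^1.495 ≈ 54.79 mb.
P_c ≤ 1009 − 54.79 = 954.21, so the highest integer P_c is 954 mb.

954 mb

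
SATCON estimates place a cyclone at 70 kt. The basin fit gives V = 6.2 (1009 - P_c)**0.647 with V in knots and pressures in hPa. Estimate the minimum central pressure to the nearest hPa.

967 hPa

ΔP = (V / 6.2)^(1/0.647) = (70/6.2)^1.546.
70/6.2 = 11.290; 11.290^1.546 ≈ 42.37 hPa.
P_c = 1009 − 42.37 = 966.63 ≈ 967 hPa.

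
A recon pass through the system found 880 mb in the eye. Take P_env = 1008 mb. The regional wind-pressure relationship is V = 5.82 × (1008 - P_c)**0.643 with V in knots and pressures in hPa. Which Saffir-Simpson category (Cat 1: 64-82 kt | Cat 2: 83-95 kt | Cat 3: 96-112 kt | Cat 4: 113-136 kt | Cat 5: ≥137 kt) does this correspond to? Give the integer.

4

ΔP = 1008 − 880 = 128 mb.
V ≈ 5.82 × 128^0.643 = 5.82 × 22.64 ≈ 132 kt.
132 kt falls in the Category 4 band.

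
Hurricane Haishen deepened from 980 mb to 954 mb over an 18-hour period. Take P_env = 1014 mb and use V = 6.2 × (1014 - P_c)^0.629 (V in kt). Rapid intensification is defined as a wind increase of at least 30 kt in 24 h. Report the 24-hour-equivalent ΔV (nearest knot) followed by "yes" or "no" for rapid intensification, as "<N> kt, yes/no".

33 kt, yes

V₁: ΔP = 34, V ≈ 6.2 × 34^0.629 ≈ 56.98 kt.
V₂: ΔP = 60, V ≈ 6.2 × 60^0.629 ≈ 81.44 kt.
ΔV over 18 h = 24.46 kt → 24 h equivalent = 24.46 × 24/18 ≈ 32.61 kt.
33 kt ≥ 30 kt ⇒ rapid intensification.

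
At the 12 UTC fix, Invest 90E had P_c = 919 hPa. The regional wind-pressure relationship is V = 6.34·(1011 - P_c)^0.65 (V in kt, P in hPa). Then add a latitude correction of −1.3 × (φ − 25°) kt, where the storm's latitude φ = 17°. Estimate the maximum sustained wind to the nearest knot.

ΔP = 1011 − 919 = 92 hPa.
92^0.65 ≈ 18.900.
V ≈ 6.34 × 18.900 ≈ 119.8 kt.
Latitude correction: −1.3 × (17 − 25) = 10.4 kt.
Corrected V ≈ 130.2 kt → 130 kt.

130 kt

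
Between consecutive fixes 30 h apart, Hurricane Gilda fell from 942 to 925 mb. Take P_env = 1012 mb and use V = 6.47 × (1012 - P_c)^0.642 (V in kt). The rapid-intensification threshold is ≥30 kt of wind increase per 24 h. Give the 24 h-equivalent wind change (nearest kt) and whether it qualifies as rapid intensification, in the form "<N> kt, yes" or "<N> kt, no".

12 kt, no

V₁: ΔP = 70, V ≈ 6.47 × 70^0.642 ≈ 98.96 kt.
V₂: ΔP = 87, V ≈ 6.47 × 87^0.642 ≈ 113.78 kt.
ΔV over 30 h = 14.82 kt → 24 h equivalent = 14.82 × 24/30 ≈ 11.86 kt.
12 kt < 30 kt ⇒ not rapid intensification.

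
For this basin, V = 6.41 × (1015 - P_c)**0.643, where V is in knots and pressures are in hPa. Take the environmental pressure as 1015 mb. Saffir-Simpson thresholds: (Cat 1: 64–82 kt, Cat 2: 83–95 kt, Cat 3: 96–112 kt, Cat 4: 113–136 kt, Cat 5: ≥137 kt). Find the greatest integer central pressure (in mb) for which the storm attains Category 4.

928 mb

Category 4 begins at V = 113 kt.
Required ΔP = (113/6.41)^(1/0.643) = 17.629^1.555 ≈ 86.72 mb.
P_c ≤ 1015 − 86.72 = 928.28, so the highest integer P_c is 928 mb.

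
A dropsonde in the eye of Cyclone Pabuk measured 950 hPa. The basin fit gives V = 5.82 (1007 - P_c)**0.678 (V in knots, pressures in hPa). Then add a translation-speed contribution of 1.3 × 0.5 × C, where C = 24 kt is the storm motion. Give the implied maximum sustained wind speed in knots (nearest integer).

106 kt

ΔP = 1007 − 950 = 57 hPa.
57^0.678 ≈ 15.505.
V ≈ 5.82 × 15.505 ≈ 90.2 kt.
Translation term: 1.3 × 0.5 × 24 = 15.6 kt.
Corrected V ≈ 105.8 kt → 106 kt.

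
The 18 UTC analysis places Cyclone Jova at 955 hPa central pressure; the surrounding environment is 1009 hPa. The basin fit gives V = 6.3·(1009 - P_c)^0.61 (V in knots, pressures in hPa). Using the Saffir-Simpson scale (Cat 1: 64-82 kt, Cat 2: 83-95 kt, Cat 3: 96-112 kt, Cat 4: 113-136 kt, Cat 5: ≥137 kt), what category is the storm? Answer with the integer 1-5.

1

ΔP = 1009 − 955 = 54 hPa.
V ≈ 6.3 × 54^0.61 = 6.3 × 11.40 ≈ 72 kt.
72 kt falls in the Category 1 band.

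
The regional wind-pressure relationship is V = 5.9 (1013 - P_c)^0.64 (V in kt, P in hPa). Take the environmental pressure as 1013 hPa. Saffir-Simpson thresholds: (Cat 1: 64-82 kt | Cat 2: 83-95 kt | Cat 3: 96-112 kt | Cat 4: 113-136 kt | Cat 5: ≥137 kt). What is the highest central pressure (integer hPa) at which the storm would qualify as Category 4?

912 hPa

Category 4 begins at V = 113 kt.
Required ΔP = (113/5.9)^(1/0.64) = 19.153^1.562 ≈ 100.80 hPa.
P_c ≤ 1013 − 100.80 = 912.20, so the highest integer P_c is 912 hPa.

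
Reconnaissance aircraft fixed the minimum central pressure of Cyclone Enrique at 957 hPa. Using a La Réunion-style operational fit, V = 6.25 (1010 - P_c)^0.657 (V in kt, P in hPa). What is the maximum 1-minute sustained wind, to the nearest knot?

ΔP = 1010 − 957 = 53 hPa.
53^0.657 ≈ 13.578.
V ≈ 6.25 × 13.578 ≈ 84.9 kt.

85 kt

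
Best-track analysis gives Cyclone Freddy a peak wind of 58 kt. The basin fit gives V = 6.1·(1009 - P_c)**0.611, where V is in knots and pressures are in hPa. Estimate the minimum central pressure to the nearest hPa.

ΔP = (V / 6.1)^(1/0.611) = (58/6.1)^1.637.
58/6.1 = 9.508; 9.508^1.637 ≈ 39.89 hPa.
P_c = 1009 − 39.89 = 969.11 ≈ 969 hPa.

969 hPa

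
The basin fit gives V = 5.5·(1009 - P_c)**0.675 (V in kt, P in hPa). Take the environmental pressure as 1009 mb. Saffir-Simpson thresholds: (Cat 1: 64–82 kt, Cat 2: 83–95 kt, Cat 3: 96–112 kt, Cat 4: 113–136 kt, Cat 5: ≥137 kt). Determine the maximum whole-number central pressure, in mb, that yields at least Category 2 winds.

Category 2 begins at V = 83 kt.
Required ΔP = (83/5.5)^(1/0.675) = 15.091^1.481 ≈ 55.75 mb.
P_c ≤ 1009 − 55.75 = 953.25, so the highest integer P_c is 953 mb.

953 mb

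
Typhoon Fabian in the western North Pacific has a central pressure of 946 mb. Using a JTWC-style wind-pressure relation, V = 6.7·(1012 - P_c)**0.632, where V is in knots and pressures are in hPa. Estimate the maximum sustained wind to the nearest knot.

95 kt

ΔP = 1012 − 946 = 66 mb.
66^0.632 ≈ 14.124.
V ≈ 6.7 × 14.124 ≈ 94.6 kt.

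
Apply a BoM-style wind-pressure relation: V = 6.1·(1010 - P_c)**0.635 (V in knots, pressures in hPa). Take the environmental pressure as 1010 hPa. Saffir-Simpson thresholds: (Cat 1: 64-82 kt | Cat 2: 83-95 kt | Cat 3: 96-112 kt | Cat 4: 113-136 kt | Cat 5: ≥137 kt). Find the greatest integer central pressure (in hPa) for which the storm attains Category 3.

933 hPa

Category 3 begins at V = 96 kt.
Required ΔP = (96/6.1)^(1/0.635) = 15.738^1.575 ≈ 76.73 hPa.
P_c ≤ 1010 − 76.73 = 933.27, so the highest integer P_c is 933 hPa.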